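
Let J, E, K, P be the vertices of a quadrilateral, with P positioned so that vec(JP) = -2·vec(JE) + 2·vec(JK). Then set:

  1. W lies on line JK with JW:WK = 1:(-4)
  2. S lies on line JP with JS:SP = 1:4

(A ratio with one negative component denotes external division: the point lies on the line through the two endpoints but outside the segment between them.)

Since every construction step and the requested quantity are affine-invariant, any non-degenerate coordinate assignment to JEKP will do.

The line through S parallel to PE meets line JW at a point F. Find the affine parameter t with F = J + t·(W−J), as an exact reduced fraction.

t = -2/5

Set J = (0, 0), E = (1, 0), K = (0, 1), P = (-2, 2); any affine frame gives the same invariant.
1. W lies on line JK with JW:WK = 1:(-4) ⇒ W = (0, -1/3)
2. S lies on line JP with JS:SP = 1:4 ⇒ S = (-2/5, 2/5)
through S parallel to PE: direction (3, -2); meets JW at F = (0, 2/15)
F = J + t·(W−J) with t = -2/5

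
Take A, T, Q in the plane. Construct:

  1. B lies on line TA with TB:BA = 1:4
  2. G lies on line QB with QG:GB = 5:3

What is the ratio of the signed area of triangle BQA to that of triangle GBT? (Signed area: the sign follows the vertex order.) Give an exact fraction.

Assign A = (0, 0), T = (1, 0), Q = (0, 1) — the answer is frame-independent, so this choice is without loss of generality.
1. B lies on line TA with TB:BA = 1:4 ⇒ B = (4/5, 0)
2. G lies on line QB with QG:GB = 5:3 ⇒ G = (1/2, 3/8)
2·[BQA] = 4/5, 2·[GBT] = 3/40
[BQA]:[GBT] = 4/5:3/40 = 32/3

[BQA]:[GBT] = 32/3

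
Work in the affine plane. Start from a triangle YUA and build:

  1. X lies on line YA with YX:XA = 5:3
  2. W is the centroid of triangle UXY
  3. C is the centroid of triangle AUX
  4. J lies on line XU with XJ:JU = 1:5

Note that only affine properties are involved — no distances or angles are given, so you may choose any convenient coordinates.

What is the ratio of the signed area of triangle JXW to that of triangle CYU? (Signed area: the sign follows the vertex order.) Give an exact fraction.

[JXW]:[CYU] = 5/78

Choose coordinates Y = (0, 0), U = (1, 0), A = (0, 1).
1. X lies on line YA with YX:XA = 5:3 ⇒ X = (0, 5/8)
2. W is the centroid of triangle UXY ⇒ W = (1/3, 5/24)
3. C is the centroid of triangle AUX ⇒ C = (1/3, 13/24)
4. J lies on line XU with XJ:JU = 1:5 ⇒ J = (1/6, 25/48)
2·[JXW] = 5/144, 2·[CYU] = 13/24
[JXW]:[CYU] = 5/144:13/24 = 5/78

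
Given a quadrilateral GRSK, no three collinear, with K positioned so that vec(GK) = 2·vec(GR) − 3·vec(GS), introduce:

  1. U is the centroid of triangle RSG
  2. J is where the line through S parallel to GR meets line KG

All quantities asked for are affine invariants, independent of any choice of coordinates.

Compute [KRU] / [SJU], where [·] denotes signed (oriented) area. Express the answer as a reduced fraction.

[KRU]:[SJU] = 15/4

Choose coordinates G = (0, 0), R = (1, 0), S = (0, 1), K = (2, -3).
1. U is the centroid of triangle RSG ⇒ U = (1/3, 1/3)
2. J is where the line through S parallel to GR meets line KG ⇒ J = (-2/3, 1)
2·[KRU] = 5/3, 2·[SJU] = 4/9
[KRU]:[SJU] = 5/3:4/9 = 15/4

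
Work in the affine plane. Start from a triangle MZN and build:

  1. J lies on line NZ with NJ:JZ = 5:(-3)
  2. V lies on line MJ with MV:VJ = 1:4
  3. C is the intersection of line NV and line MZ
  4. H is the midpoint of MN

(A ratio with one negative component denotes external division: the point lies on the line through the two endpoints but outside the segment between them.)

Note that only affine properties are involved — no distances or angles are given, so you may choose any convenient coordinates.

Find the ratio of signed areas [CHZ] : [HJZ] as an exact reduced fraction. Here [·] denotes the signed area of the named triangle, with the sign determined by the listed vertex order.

[CHZ]:[HJZ] = -16/39

Work in coordinates with M = (0, 0), Z = (1, 0), N = (0, 1).
1. J lies on line NZ with NJ:JZ = 5:(-3) ⇒ J = (5/2, -3/2)
2. V lies on line MJ with MV:VJ = 1:4 ⇒ V = (1/2, -3/10)
3. C is the intersection of line NV and line MZ ⇒ C = (5/13, 0)
4. H is the midpoint of MN ⇒ H = (0, 1/2)
2·[CHZ] = -4/13, 2·[HJZ] = 3/4
[CHZ]:[HJZ] = -4/13:3/4 = -16/39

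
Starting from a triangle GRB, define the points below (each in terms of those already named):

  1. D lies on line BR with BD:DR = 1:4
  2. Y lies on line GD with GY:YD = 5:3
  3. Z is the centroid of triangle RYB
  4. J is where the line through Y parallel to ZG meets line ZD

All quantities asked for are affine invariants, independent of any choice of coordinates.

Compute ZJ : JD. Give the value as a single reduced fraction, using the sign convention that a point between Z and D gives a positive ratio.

ZJ:JD = 5/3

Work in coordinates with G = (0, 0), R = (1, 0), B = (0, 1).
1. D lies on line BR with BD:DR = 1:4 ⇒ D = (1/5, 4/5)
2. Y lies on line GD with GY:YD = 5:3 ⇒ Y = (1/8, 1/2)
3. Z is the centroid of triangle RYB ⇒ Z = (3/8, 1/2)
4. J is where the line through Y parallel to ZG meets line ZD ⇒ J = (17/64, 11/16)
J = Z + t·(D−Z) with t = 5/8, so ZJ:JD = t:(1−t) = 5/8:3/8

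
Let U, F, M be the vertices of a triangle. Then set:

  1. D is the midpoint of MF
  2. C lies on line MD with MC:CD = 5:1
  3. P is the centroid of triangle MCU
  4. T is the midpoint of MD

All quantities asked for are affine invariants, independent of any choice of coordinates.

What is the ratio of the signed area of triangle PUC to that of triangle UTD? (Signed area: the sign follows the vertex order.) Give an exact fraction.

[PUC]:[UTD] = -5/9

Assign U = (0, 0), F = (1, 0), M = (0, 1) — the answer is frame-independent, so this choice is without loss of generality.
1. D is the midpoint of MF ⇒ D = (1/2, 1/2)
2. C lies on line MD with MC:CD = 5:1 ⇒ C = (5/12, 7/12)
3. P is the centroid of triangle MCU ⇒ P = (5/36, 19/36)
4. T is the midpoint of MD ⇒ T = (1/4, 3/4)
2·[PUC] = 5/36, 2·[UTD] = -1/4
[PUC]:[UTD] = 5/36:-1/4 = -5/9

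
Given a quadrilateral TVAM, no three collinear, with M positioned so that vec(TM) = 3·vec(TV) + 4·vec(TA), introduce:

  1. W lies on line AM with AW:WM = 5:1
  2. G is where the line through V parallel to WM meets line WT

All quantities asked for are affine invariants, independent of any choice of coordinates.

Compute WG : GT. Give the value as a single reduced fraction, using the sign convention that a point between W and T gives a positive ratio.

WG:GT = -2

Choose coordinates T = (0, 0), V = (1, 0), A = (0, 1), M = (3, 4).
1. W lies on line AM with AW:WM = 5:1 ⇒ W = (5/2, 7/2)
2. G is where the line through V parallel to WM meets line WT ⇒ G = (-5/2, -7/2)
G = W + t·(T−W) with t = 2, so WG:GT = t:(1−t) = 2:-1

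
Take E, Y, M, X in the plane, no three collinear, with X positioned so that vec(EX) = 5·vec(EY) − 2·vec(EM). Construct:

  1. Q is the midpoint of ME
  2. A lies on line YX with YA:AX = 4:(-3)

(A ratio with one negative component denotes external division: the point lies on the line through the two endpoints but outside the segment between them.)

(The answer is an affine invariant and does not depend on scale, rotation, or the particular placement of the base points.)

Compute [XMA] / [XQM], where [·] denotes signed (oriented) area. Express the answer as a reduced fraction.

[XMA]:[XQM] = 12/5

Choose coordinates E = (0, 0), Y = (1, 0), M = (0, 1), X = (5, -2).
1. Q is the midpoint of ME ⇒ Q = (0, 1/2)
2. A lies on line YX with YA:AX = 4:(-3) ⇒ A = (17, -8)
2·[XMA] = -6, 2·[XQM] = -5/2
[XMA]:[XQM] = -6:-5/2 = 12/5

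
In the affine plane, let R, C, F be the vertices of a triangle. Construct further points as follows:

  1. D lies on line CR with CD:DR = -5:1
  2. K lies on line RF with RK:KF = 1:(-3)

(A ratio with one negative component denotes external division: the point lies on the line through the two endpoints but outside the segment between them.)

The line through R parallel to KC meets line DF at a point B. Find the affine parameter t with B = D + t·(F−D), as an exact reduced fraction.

Set R = (0, 0), C = (1, 0), F = (0, 1); any affine frame gives the same invariant.
1. D lies on line CR with CD:DR = -5:1 ⇒ D = (-1/4, 0)
2. K lies on line RF with RK:KF = 1:(-3) ⇒ K = (0, -1/2)
through R parallel to KC: direction (1, 1/2); meets DF at B = (-2/7, -1/7)
B = D + t·(F−D) with t = -1/7

t = -1/7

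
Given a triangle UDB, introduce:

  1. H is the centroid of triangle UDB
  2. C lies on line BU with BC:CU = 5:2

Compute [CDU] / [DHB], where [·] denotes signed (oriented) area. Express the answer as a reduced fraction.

[CDU]:[DHB] = 6/7

Set U = (0, 0), D = (1, 0), B = (0, 1); any affine frame gives the same invariant.
1. H is the centroid of triangle UDB ⇒ H = (1/3, 1/3)
2. C lies on line BU with BC:CU = 5:2 ⇒ C = (0, 2/7)
2·[CDU] = -2/7, 2·[DHB] = -1/3
[CDU]:[DHB] = -2/7:-1/3 = 6/7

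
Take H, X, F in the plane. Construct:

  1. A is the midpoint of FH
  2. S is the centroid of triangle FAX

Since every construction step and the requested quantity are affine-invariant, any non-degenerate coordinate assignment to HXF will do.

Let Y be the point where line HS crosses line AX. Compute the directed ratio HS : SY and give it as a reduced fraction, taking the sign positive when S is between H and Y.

Choose coordinates H = (0, 0), X = (1, 0), F = (0, 1).
1. A is the midpoint of FH ⇒ A = (0, 1/2)
2. S is the centroid of triangle FAX ⇒ S = (1/3, 1/2)
line HS meets AX at Y = (1/4, 3/8)
S = H + t·(Y−H) with t = 4/3, so HS:SY = 4/3:-1/3

HS:SY = -4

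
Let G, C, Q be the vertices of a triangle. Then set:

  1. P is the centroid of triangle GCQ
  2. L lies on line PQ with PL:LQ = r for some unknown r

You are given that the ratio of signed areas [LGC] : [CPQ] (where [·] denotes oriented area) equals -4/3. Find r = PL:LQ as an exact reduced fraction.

r = 1/5

Work in coordinates with G = (0, 0), C = (1, 0), Q = (0, 1).
1. P is the centroid of triangle GCQ ⇒ P = (1/3, 1/3)
2. With PL:LQ = r, write λ = r/(r+1) so L = P + λ·(Q−P); L is affine-linear in λ
Every point depending on L is an affine combination of L and λ-independent points, so each such coordinate is linear in λ; the λ² term in each signed area is a multiple of (Q−P)×(Q−P) = 0, so 2·[LGC] and 2·[CPQ] are each linear in λ. Evaluating at λ=0 and λ=1:
  2·[LGC] = 2/3·λ + 1/3,   2·[CPQ] = -1/3
So [LGC]:[CPQ] = (2/3·λ + 1/3) / (-1/3). Setting this equal to -4/3:
  2/3·λ + 1/3 = -4/3·(-1/3)  ⇒  λ = 1/6
Then r = λ/(1−λ) = (1/6)/(5/6) = 1/5. Check: with r = 1/5, L = (5/18, 4/9) and [LGC]:[CPQ] = -4/3 as required.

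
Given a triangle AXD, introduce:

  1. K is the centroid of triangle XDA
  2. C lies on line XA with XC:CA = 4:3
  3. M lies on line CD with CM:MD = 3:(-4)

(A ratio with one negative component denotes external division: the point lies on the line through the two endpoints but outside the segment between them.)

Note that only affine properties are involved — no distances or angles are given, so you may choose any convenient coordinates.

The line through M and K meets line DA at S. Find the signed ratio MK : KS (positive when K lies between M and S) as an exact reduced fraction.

MK:KS = 29/7

Work in coordinates with A = (0, 0), X = (1, 0), D = (0, 1).
1. K is the centroid of triangle XDA ⇒ K = (1/3, 1/3)
2. C lies on line XA with XC:CA = 4:3 ⇒ C = (3/7, 0)
3. M lies on line CD with CM:MD = 3:(-4) ⇒ M = (12/7, -3)
line MK meets DA at S = (0, 33/29)
K = M + t·(S−M) with t = 29/36, so MK:KS = 29/36:7/36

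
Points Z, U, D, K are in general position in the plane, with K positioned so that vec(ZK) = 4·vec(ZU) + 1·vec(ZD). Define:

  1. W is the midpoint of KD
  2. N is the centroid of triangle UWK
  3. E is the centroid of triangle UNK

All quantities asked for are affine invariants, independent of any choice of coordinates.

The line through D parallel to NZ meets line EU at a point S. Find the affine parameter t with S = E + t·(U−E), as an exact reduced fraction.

t = -8

Work in coordinates with Z = (0, 0), U = (1, 0), D = (0, 1), K = (4, 1).
1. W is the midpoint of KD ⇒ W = (2, 1)
2. N is the centroid of triangle UWK ⇒ N = (7/3, 2/3)
3. E is the centroid of triangle UNK ⇒ E = (22/9, 5/9)
through D parallel to NZ: direction (-7/3, -2/3); meets EU at S = (14, 5)
S = E + t·(U−E) with t = -8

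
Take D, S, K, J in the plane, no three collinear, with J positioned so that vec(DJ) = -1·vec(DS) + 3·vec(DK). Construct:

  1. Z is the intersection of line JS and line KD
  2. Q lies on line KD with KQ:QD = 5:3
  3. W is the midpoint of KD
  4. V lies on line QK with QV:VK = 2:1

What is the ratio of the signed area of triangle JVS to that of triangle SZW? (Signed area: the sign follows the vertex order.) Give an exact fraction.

Work in coordinates with D = (0, 0), S = (1, 0), K = (0, 1), J = (-1, 3).
1. Z is the intersection of line JS and line KD ⇒ Z = (0, 3/2)
2. Q lies on line KD with KQ:QD = 5:3 ⇒ Q = (0, 3/8)
3. W is the midpoint of KD ⇒ W = (0, 1/2)
4. V lies on line QK with QV:VK = 2:1 ⇒ V = (0, 19/24)
2·[JVS] = 17/12, 2·[SZW] = 1
[JVS]:[SZW] = 17/12:1 = 17/12

[JVS]:[SZW] = 17/12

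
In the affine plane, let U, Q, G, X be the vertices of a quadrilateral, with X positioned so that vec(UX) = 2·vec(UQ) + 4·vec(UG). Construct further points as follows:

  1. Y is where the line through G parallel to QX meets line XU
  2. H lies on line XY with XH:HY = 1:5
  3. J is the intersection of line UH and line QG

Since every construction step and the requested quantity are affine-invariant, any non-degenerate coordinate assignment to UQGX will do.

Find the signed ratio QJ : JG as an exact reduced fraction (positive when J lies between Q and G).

QJ:JG = 2

Assign U = (0, 0), Q = (1, 0), G = (0, 1), X = (2, 4) — the answer is frame-independent, so this choice is without loss of generality.
1. Y is where the line through G parallel to QX meets line XU ⇒ Y = (-1/2, -1)
2. H lies on line XY with XH:HY = 1:5 ⇒ H = (19/12, 19/6)
3. J is the intersection of line UH and line QG ⇒ J = (1/3, 2/3)
J = Q + t·(G−Q) with t = 2/3, so QJ:JG = t:(1−t) = 2/3:1/3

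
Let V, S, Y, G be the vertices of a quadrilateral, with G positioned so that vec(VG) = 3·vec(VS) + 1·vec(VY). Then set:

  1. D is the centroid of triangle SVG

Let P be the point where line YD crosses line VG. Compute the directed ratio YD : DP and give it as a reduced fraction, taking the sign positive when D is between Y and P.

Work in coordinates with V = (0, 0), S = (1, 0), Y = (0, 1), G = (3, 1).
1. D is the centroid of triangle SVG ⇒ D = (4/3, 1/3)
line YD meets VG at P = (6/5, 2/5)
D = Y + t·(P−Y) with t = 10/9, so YD:DP = 10/9:-1/9

YD:DP = -10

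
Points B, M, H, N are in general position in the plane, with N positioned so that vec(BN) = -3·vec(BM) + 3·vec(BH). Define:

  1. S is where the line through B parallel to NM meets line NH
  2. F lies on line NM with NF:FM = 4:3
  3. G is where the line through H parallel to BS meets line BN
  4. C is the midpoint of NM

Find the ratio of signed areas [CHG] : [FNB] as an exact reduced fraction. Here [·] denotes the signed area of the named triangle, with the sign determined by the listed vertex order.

Choose coordinates B = (0, 0), M = (1, 0), H = (0, 1), N = (-3, 3).
1. S is where the line through B parallel to NM meets line NH ⇒ S = (-12, 9)
2. F lies on line NM with NF:FM = 4:3 ⇒ F = (-5/7, 9/7)
3. G is where the line through H parallel to BS meets line BN ⇒ G = (-4, 4)
4. C is the midpoint of NM ⇒ C = (-1, 3/2)
2·[CHG] = 1, 2·[FNB] = 12/7
[CHG]:[FNB] = 1:12/7 = 7/12

[CHG]:[FNB] = 7/12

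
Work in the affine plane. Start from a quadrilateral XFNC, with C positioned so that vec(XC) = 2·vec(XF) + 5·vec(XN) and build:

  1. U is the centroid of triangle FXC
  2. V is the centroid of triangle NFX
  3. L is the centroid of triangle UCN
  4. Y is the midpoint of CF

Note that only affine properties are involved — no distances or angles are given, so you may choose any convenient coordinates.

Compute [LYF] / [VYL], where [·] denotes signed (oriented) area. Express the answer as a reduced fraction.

Work in coordinates with X = (0, 0), F = (1, 0), N = (0, 1), C = (2, 5).
1. U is the centroid of triangle FXC ⇒ U = (1, 5/3)
2. V is the centroid of triangle NFX ⇒ V = (1/3, 1/3)
3. L is the centroid of triangle UCN ⇒ L = (1, 23/9)
4. Y is the midpoint of CF ⇒ Y = (3/2, 5/2)
2·[LYF] = -23/18, 2·[VYL] = 31/27
[LYF]:[VYL] = -23/18:31/27 = -69/62

[LYF]:[VYL] = -69/62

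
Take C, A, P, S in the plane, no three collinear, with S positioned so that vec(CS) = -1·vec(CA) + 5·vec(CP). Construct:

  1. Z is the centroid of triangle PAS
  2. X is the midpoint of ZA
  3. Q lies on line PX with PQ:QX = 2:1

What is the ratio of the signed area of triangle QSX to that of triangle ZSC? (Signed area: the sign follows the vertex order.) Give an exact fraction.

[QSX]:[ZSC] = -1/3

Work in coordinates with C = (0, 0), A = (1, 0), P = (0, 1), S = (-1, 5).
1. Z is the centroid of triangle PAS ⇒ Z = (0, 2)
2. X is the midpoint of ZA ⇒ X = (1/2, 1)
3. Q lies on line PX with PQ:QX = 2:1 ⇒ Q = (1/3, 1)
2·[QSX] = -2/3, 2·[ZSC] = 2
[QSX]:[ZSC] = -2/3:2 = -1/3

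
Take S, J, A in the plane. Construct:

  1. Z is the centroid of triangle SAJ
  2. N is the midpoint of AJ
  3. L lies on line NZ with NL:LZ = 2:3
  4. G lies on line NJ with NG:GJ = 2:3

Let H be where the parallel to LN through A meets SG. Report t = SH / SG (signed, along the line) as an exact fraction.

t = -5/2

Work in coordinates with S = (0, 0), J = (1, 0), A = (0, 1).
1. Z is the centroid of triangle SAJ ⇒ Z = (1/3, 1/3)
2. N is the midpoint of AJ ⇒ N = (1/2, 1/2)
3. L lies on line NZ with NL:LZ = 2:3 ⇒ L = (13/30, 13/30)
4. G lies on line NJ with NG:GJ = 2:3 ⇒ G = (7/10, 3/10)
through A parallel to LN: direction (1/15, 1/15); meets SG at H = (-7/4, -3/4)
H = S + t·(G−S) with t = -5/2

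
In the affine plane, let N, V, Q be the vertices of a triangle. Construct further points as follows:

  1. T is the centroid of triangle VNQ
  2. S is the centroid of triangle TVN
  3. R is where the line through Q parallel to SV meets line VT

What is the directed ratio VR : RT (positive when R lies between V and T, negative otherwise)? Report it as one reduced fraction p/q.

Assign N = (0, 0), V = (1, 0), Q = (0, 1) — the answer is frame-independent, so this choice is without loss of generality.
1. T is the centroid of triangle VNQ ⇒ T = (1/3, 1/3)
2. S is the centroid of triangle TVN ⇒ S = (4/9, 1/9)
3. R is where the line through Q parallel to SV meets line VT ⇒ R = (-5/3, 4/3)
R = V + t·(T−V) with t = 4, so VR:RT = t:(1−t) = 4:-3

VR:RT = -4/3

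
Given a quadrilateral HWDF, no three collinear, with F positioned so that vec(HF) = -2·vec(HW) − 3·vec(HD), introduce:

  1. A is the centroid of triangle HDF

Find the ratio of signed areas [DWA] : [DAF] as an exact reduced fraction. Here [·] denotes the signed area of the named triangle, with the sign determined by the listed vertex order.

[DWA]:[DAF] = 7/2

Work in coordinates with H = (0, 0), W = (1, 0), D = (0, 1), F = (-2, -3).
1. A is the centroid of triangle HDF ⇒ A = (-2/3, -2/3)
2·[DWA] = -7/3, 2·[DAF] = -2/3
[DWA]:[DAF] = -7/3:-2/3 = 7/2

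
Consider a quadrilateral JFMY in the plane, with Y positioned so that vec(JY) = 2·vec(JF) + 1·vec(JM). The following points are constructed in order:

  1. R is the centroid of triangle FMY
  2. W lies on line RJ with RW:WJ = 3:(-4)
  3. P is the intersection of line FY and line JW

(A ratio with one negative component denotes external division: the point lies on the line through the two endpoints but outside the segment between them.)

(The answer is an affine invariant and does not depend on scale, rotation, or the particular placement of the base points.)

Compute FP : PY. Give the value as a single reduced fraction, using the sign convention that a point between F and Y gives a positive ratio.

Work in coordinates with J = (0, 0), F = (1, 0), M = (0, 1), Y = (2, 1).
1. R is the centroid of triangle FMY ⇒ R = (1, 2/3)
2. W lies on line RJ with RW:WJ = 3:(-4) ⇒ W = (4, 8/3)
3. P is the intersection of line FY and line JW ⇒ P = (3, 2)
P = F + t·(Y−F) with t = 2, so FP:PY = t:(1−t) = 2:-1

FP:PY = -2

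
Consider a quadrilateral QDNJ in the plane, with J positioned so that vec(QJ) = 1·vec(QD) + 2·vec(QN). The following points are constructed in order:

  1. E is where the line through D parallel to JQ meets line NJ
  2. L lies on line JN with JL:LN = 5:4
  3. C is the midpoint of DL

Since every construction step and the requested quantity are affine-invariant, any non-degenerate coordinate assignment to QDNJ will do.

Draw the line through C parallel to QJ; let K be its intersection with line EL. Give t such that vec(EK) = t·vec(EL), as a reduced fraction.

Work in coordinates with Q = (0, 0), D = (1, 0), N = (0, 1), J = (1, 2).
1. E is where the line through D parallel to JQ meets line NJ ⇒ E = (3, 4)
2. L lies on line JN with JL:LN = 5:4 ⇒ L = (4/9, 13/9)
3. C is the midpoint of DL ⇒ C = (13/18, 13/18)
through C parallel to QJ: direction (1, 2); meets EL at K = (31/18, 49/18)
K = E + t·(L−E) with t = 1/2

t = 1/2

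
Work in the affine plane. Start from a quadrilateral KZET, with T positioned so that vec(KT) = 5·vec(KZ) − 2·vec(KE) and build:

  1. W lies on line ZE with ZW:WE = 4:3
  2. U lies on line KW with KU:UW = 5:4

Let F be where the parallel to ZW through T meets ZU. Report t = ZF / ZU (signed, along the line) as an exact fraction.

t = -9/2

Set K = (0, 0), Z = (1, 0), E = (0, 1), T = (5, -2); any affine frame gives the same invariant.
1. W lies on line ZE with ZW:WE = 4:3 ⇒ W = (3/7, 4/7)
2. U lies on line KW with KU:UW = 5:4 ⇒ U = (5/21, 20/63)
through T parallel to ZW: direction (-4/7, 4/7); meets ZU at F = (31/7, -10/7)
F = Z + t·(U−Z) with t = -9/2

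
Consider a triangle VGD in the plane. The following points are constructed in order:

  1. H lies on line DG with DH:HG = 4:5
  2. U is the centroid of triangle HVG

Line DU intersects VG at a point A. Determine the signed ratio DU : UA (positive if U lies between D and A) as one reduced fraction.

Choose coordinates V = (0, 0), G = (1, 0), D = (0, 1).
1. H lies on line DG with DH:HG = 4:5 ⇒ H = (4/9, 5/9)
2. U is the centroid of triangle HVG ⇒ U = (13/27, 5/27)
line DU meets VG at A = (13/22, 0)
U = D + t·(A−D) with t = 22/27, so DU:UA = 22/27:5/27

DU:UA = 22/5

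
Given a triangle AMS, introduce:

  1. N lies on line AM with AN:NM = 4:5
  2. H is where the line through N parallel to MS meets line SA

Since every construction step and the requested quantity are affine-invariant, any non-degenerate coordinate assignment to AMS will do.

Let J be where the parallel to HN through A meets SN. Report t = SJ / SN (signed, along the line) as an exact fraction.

t = 9/5

Set A = (0, 0), M = (1, 0), S = (0, 1); any affine frame gives the same invariant.
1. N lies on line AM with AN:NM = 4:5 ⇒ N = (4/9, 0)
2. H is where the line through N parallel to MS meets line SA ⇒ H = (0, 4/9)
through A parallel to HN: direction (4/9, -4/9); meets SN at J = (4/5, -4/5)
J = S + t·(N−S) with t = 9/5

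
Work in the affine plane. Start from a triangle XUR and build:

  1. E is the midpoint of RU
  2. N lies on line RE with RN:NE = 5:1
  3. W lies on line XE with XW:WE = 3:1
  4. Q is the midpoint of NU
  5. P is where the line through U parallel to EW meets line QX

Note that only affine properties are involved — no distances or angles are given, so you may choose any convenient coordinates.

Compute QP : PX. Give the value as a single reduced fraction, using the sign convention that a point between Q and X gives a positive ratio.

QP:PX = -7/12

Choose coordinates X = (0, 0), U = (1, 0), R = (0, 1).
1. E is the midpoint of RU ⇒ E = (1/2, 1/2)
2. N lies on line RE with RN:NE = 5:1 ⇒ N = (5/12, 7/12)
3. W lies on line XE with XW:WE = 3:1 ⇒ W = (3/8, 3/8)
4. Q is the midpoint of NU ⇒ Q = (17/24, 7/24)
5. P is where the line through U parallel to EW meets line QX ⇒ P = (17/10, 7/10)
P = Q + t·(X−Q) with t = -7/5, so QP:PX = t:(1−t) = -7/5:12/5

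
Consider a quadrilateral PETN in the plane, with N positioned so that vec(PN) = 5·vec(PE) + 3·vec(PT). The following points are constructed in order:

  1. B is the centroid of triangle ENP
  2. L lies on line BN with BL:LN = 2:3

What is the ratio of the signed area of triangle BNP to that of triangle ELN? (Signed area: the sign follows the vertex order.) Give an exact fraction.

Assign P = (0, 0), E = (1, 0), T = (0, 1), N = (5, 3) — the answer is frame-independent, so this choice is without loss of generality.
1. B is the centroid of triangle ENP ⇒ B = (2, 1)
2. L lies on line BN with BL:LN = 2:3 ⇒ L = (16/5, 9/5)
2·[BNP] = 1, 2·[ELN] = -3/5
[BNP]:[ELN] = 1:-3/5 = -5/3

[BNP]:[ELN] = -5/3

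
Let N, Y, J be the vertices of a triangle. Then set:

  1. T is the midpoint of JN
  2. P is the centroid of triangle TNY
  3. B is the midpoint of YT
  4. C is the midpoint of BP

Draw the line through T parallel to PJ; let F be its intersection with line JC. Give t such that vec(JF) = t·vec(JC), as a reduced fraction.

Choose coordinates N = (0, 0), Y = (1, 0), J = (0, 1).
1. T is the midpoint of JN ⇒ T = (0, 1/2)
2. P is the centroid of triangle TNY ⇒ P = (1/3, 1/6)
3. B is the midpoint of YT ⇒ B = (1/2, 1/4)
4. C is the midpoint of BP ⇒ C = (5/12, 5/24)
through T parallel to PJ: direction (-1/3, 5/6); meets JC at F = (-5/6, 31/12)
F = J + t·(C−J) with t = -2

t = -2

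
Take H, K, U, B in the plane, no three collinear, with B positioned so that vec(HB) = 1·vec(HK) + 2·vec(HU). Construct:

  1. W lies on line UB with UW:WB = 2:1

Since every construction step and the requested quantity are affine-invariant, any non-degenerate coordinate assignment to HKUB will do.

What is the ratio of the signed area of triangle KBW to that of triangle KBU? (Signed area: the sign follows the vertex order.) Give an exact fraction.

[KBW]:[KBU] = 1/3

Assign H = (0, 0), K = (1, 0), U = (0, 1), B = (1, 2) — the answer is frame-independent, so this choice is without loss of generality.
1. W lies on line UB with UW:WB = 2:1 ⇒ W = (2/3, 5/3)
2·[KBW] = 2/3, 2·[KBU] = 2
[KBW]:[KBU] = 2/3:2 = 1/3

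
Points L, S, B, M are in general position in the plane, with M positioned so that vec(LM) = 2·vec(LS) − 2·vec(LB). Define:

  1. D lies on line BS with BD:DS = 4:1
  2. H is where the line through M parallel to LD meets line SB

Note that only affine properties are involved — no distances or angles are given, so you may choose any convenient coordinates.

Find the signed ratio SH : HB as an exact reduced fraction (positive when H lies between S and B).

SH:HB = -9/14

Set L = (0, 0), S = (1, 0), B = (0, 1), M = (2, -2); any affine frame gives the same invariant.
1. D lies on line BS with BD:DS = 4:1 ⇒ D = (4/5, 1/5)
2. H is where the line through M parallel to LD meets line SB ⇒ H = (14/5, -9/5)
H = S + t·(B−S) with t = -9/5, so SH:HB = t:(1−t) = -9/5:14/5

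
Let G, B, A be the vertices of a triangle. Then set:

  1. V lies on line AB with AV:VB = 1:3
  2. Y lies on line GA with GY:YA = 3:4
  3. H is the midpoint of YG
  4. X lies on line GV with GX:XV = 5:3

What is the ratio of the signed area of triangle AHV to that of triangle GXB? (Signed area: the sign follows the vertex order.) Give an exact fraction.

Assign G = (0, 0), B = (1, 0), A = (0, 1) — the answer is frame-independent, so this choice is without loss of generality.
1. V lies on line AB with AV:VB = 1:3 ⇒ V = (1/4, 3/4)
2. Y lies on line GA with GY:YA = 3:4 ⇒ Y = (0, 3/7)
3. H is the midpoint of YG ⇒ H = (0, 3/14)
4. X lies on line GV with GX:XV = 5:3 ⇒ X = (5/32, 15/32)
2·[AHV] = 11/56, 2·[GXB] = -15/32
[AHV]:[GXB] = 11/56:-15/32 = -44/105

[AHV]:[GXB] = -44/105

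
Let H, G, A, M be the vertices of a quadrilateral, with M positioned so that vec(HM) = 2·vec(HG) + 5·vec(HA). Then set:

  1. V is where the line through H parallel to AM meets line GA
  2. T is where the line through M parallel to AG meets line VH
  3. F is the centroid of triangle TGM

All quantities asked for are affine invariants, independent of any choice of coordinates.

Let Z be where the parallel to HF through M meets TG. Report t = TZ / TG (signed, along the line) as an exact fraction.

t = -5/12

Set H = (0, 0), G = (1, 0), A = (0, 1), M = (2, 5); any affine frame gives the same invariant.
1. V is where the line through H parallel to AM meets line GA ⇒ V = (1/3, 2/3)
2. T is where the line through M parallel to AG meets line VH ⇒ T = (7/3, 14/3)
3. F is the centroid of triangle TGM ⇒ F = (16/9, 29/9)
through M parallel to HF: direction (16/9, 29/9); meets TG at Z = (26/9, 119/18)
Z = T + t·(G−T) with t = -5/12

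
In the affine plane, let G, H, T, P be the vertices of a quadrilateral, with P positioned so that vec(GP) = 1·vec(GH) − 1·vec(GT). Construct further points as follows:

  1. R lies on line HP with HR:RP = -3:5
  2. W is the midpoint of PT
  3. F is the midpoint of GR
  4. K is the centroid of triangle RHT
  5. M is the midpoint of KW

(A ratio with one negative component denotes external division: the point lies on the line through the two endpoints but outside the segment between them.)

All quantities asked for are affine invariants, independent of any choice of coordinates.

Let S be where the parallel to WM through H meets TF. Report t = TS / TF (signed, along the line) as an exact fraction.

Work in coordinates with G = (0, 0), H = (1, 0), T = (0, 1), P = (1, -1).
1. R lies on line HP with HR:RP = -3:5 ⇒ R = (1, 3/2)
2. W is the midpoint of PT ⇒ W = (1/2, 0)
3. F is the midpoint of GR ⇒ F = (1/2, 3/4)
4. K is the centroid of triangle RHT ⇒ K = (2/3, 5/6)
5. M is the midpoint of KW ⇒ M = (7/12, 5/12)
through H parallel to WM: direction (1/12, 5/12); meets TF at S = (12/11, 5/11)
S = T + t·(F−T) with t = 24/11

t = 24/11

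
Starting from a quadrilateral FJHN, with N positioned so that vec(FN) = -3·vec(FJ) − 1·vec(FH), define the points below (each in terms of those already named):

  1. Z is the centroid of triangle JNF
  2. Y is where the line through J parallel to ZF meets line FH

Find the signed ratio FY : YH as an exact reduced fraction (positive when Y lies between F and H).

Set F = (0, 0), J = (1, 0), H = (0, 1), N = (-3, -1); any affine frame gives the same invariant.
1. Z is the centroid of triangle JNF ⇒ Z = (-2/3, -1/3)
2. Y is where the line through J parallel to ZF meets line FH ⇒ Y = (0, -1/2)
Y = F + t·(H−F) with t = -1/2, so FY:YH = t:(1−t) = -1/2:3/2

FY:YH = -1/3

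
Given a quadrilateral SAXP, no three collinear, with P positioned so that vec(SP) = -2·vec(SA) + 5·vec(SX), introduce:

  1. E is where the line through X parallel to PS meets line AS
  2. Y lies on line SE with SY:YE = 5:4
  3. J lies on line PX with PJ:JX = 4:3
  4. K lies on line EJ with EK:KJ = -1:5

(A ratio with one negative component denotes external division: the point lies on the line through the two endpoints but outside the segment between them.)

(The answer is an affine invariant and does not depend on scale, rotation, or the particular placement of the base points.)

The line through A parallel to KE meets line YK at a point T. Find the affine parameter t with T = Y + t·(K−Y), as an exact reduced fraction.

t = 35/8

Assign S = (0, 0), A = (1, 0), X = (0, 1), P = (-2, 5) — the answer is frame-independent, so this choice is without loss of generality.
1. E is where the line through X parallel to PS meets line AS ⇒ E = (2/5, 0)
2. Y lies on line SE with SY:YE = 5:4 ⇒ Y = (2/9, 0)
3. J lies on line PX with PJ:JX = 4:3 ⇒ J = (-6/7, 19/7)
4. K lies on line EJ with EK:KJ = -1:5 ⇒ K = (5/7, -19/28)
through A parallel to KE: direction (-11/35, 19/28); meets YK at T = (19/8, -95/32)
T = Y + t·(K−Y) with t = 35/8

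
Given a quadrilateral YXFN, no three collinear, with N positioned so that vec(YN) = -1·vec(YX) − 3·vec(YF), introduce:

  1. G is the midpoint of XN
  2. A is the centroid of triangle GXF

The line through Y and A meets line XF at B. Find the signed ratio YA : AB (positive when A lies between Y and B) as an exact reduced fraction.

YA:AB = 1/5

Choose coordinates Y = (0, 0), X = (1, 0), F = (0, 1), N = (-1, -3).
1. G is the midpoint of XN ⇒ G = (0, -3/2)
2. A is the centroid of triangle GXF ⇒ A = (1/3, -1/6)
line YA meets XF at B = (2, -1)
A = Y + t·(B−Y) with t = 1/6, so YA:AB = 1/6:5/6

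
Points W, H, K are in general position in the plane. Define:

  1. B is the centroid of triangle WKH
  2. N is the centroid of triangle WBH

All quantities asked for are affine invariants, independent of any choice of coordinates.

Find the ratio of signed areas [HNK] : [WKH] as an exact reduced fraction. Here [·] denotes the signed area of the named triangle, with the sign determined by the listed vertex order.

[HNK]:[WKH] = 4/9

Set W = (0, 0), H = (1, 0), K = (0, 1); any affine frame gives the same invariant.
1. B is the centroid of triangle WKH ⇒ B = (1/3, 1/3)
2. N is the centroid of triangle WBH ⇒ N = (4/9, 1/9)
2·[HNK] = -4/9, 2·[WKH] = -1
[HNK]:[WKH] = -4/9:-1 = 4/9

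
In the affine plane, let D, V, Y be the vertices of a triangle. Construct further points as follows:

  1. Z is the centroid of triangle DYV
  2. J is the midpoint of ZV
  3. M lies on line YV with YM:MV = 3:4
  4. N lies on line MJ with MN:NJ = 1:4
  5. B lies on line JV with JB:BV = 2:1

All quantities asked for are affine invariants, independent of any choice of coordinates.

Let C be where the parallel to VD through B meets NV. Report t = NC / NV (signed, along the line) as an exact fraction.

Assign D = (0, 0), V = (1, 0), Y = (0, 1) — the answer is frame-independent, so this choice is without loss of generality.
1. Z is the centroid of triangle DYV ⇒ Z = (1/3, 1/3)
2. J is the midpoint of ZV ⇒ J = (2/3, 1/6)
3. M lies on line YV with YM:MV = 3:4 ⇒ M = (3/7, 4/7)
4. N lies on line MJ with MN:NJ = 1:4 ⇒ N = (10/21, 103/210)
5. B lies on line JV with JB:BV = 2:1 ⇒ B = (8/9, 1/18)
through B parallel to VD: direction (-1, 0); meets NV at C = (872/927, 1/18)
C = N + t·(V−N) with t = 274/309

t = 274/309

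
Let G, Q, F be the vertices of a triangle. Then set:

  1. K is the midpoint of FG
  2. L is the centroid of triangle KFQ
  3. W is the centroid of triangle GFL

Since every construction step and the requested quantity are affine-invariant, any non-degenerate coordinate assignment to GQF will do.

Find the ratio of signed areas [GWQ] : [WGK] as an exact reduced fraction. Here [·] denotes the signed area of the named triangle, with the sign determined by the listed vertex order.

Choose coordinates G = (0, 0), Q = (1, 0), F = (0, 1).
1. K is the midpoint of FG ⇒ K = (0, 1/2)
2. L is the centroid of triangle KFQ ⇒ L = (1/3, 1/2)
3. W is the centroid of triangle GFL ⇒ W = (1/9, 1/2)
2·[GWQ] = -1/2, 2·[WGK] = -1/18
[GWQ]:[WGK] = -1/2:-1/18 = 9

[GWQ]:[WGK] = 9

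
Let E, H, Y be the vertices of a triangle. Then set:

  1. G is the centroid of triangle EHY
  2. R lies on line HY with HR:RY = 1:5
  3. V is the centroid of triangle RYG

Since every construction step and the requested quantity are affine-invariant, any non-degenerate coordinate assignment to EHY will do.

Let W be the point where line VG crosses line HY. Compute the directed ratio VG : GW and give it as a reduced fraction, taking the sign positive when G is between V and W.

VG:GW = -2/3

Work in coordinates with E = (0, 0), H = (1, 0), Y = (0, 1).
1. G is the centroid of triangle EHY ⇒ G = (1/3, 1/3)
2. R lies on line HY with HR:RY = 1:5 ⇒ R = (5/6, 1/6)
3. V is the centroid of triangle RYG ⇒ V = (7/18, 1/2)
line VG meets HY at W = (5/12, 7/12)
G = V + t·(W−V) with t = -2, so VG:GW = -2:3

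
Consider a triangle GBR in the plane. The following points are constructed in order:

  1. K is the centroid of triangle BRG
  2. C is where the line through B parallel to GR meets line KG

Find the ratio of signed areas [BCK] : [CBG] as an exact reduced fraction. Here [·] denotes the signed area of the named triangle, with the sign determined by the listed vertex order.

[BCK]:[CBG] = -2/3

Set G = (0, 0), B = (1, 0), R = (0, 1); any affine frame gives the same invariant.
1. K is the centroid of triangle BRG ⇒ K = (1/3, 1/3)
2. C is where the line through B parallel to GR meets line KG ⇒ C = (1, 1)
2·[BCK] = 2/3, 2·[CBG] = -1
[BCK]:[CBG] = 2/3:-1 = -2/3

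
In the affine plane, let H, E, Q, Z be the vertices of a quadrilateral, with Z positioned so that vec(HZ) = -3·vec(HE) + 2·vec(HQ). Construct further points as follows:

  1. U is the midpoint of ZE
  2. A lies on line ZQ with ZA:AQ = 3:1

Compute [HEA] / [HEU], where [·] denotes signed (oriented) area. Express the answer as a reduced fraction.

[HEA]:[HEU] = 5/4

Assign H = (0, 0), E = (1, 0), Q = (0, 1), Z = (-3, 2) — the answer is frame-independent, so this choice is without loss of generality.
1. U is the midpoint of ZE ⇒ U = (-1, 1)
2. A lies on line ZQ with ZA:AQ = 3:1 ⇒ A = (-3/4, 5/4)
2·[HEA] = 5/4, 2·[HEU] = 1
[HEA]:[HEU] = 5/4:1 = 5/4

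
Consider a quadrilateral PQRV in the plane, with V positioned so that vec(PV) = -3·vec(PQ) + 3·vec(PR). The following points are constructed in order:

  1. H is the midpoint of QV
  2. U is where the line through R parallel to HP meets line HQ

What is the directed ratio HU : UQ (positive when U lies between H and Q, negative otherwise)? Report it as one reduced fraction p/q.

HU:UQ = 2

Assign P = (0, 0), Q = (1, 0), R = (0, 1), V = (-3, 3) — the answer is frame-independent, so this choice is without loss of generality.
1. H is the midpoint of QV ⇒ H = (-1, 3/2)
2. U is where the line through R parallel to HP meets line HQ ⇒ U = (1/3, 1/2)
U = H + t·(Q−H) with t = 2/3, so HU:UQ = t:(1−t) = 2/3:1/3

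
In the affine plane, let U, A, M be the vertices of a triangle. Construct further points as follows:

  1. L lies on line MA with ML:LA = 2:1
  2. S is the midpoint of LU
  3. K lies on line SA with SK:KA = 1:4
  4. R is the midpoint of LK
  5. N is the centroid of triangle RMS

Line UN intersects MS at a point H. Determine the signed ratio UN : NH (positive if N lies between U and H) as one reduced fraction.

UN:NH = -73/13

Assign U = (0, 0), A = (1, 0), M = (0, 1) — the answer is frame-independent, so this choice is without loss of generality.
1. L lies on line MA with ML:LA = 2:1 ⇒ L = (2/3, 1/3)
2. S is the midpoint of LU ⇒ S = (1/3, 1/6)
3. K lies on line SA with SK:KA = 1:4 ⇒ K = (7/15, 2/15)
4. R is the midpoint of LK ⇒ R = (17/30, 7/30)
5. N is the centroid of triangle RMS ⇒ N = (3/10, 7/15)
line UN meets MS at H = (18/73, 28/73)
N = U + t·(H−U) with t = 73/60, so UN:NH = 73/60:-13/60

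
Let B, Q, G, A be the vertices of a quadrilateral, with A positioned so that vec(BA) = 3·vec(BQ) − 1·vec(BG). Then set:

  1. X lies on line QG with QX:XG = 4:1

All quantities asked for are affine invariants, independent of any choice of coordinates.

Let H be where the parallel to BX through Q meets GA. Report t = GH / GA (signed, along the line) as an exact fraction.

Work in coordinates with B = (0, 0), Q = (1, 0), G = (0, 1), A = (3, -1).
1. X lies on line QG with QX:XG = 4:1 ⇒ X = (1/5, 4/5)
through Q parallel to BX: direction (1/5, 4/5); meets GA at H = (15/14, 2/7)
H = G + t·(A−G) with t = 5/14

t = 5/14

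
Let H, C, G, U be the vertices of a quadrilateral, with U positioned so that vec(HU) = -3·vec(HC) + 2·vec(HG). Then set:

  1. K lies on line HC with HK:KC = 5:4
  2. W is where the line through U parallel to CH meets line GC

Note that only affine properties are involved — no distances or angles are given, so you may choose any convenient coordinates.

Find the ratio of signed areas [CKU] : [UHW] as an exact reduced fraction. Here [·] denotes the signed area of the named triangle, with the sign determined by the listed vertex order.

Choose coordinates H = (0, 0), C = (1, 0), G = (0, 1), U = (-3, 2).
1. K lies on line HC with HK:KC = 5:4 ⇒ K = (5/9, 0)
2. W is where the line through U parallel to CH meets line GC ⇒ W = (-1, 2)
2·[CKU] = -8/9, 2·[UHW] = 4
[CKU]:[UHW] = -8/9:4 = -2/9

[CKU]:[UHW] = -2/9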